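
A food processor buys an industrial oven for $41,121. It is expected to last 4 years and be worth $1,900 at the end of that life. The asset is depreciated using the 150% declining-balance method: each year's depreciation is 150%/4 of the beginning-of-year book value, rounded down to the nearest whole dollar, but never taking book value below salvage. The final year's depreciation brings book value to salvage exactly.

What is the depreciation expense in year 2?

$9,637

Depreciable base = $41,121 − $1,900 = $39,221.
Year 1: ⌊$41,121 × 150%/4⌋ = $15,420. Book value $25,701.
Year 2: ⌊$25,701 × 150%/4⌋ = $9,637. Book value $16,064.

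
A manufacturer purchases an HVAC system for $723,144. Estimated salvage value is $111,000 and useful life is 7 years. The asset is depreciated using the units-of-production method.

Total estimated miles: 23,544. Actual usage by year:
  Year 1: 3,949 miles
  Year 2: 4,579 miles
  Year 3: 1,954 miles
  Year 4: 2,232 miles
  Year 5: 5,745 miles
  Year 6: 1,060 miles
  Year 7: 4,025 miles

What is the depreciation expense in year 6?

$27,560

Depreciable base = $723,144 − $111,000 = $612,144.
Rate = $612,144 / 23,544 miles = $26 per mile.
Year 1: 3,949 × $26 = $102,674. Book value $620,470.
Year 2: 4,579 × $26 = $119,054. Book value $501,416.
Year 3: 1,954 × $26 = $50,804. Book value $450,612.
Year 4: 2,232 × $26 = $58,032. Book value $392,580.
Year 5: 5,745 × $26 = $149,370. Book value $243,210.
Year 6: 1,060 × $26 = $27,560. Book value $215,650.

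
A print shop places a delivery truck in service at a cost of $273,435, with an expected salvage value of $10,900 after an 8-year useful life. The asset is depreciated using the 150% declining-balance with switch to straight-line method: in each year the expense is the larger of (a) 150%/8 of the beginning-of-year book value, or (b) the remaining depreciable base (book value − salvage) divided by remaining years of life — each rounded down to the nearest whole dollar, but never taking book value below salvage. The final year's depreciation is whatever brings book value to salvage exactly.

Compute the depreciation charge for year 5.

Depreciable base = $273,435 − $10,900 = $262,535.
Year 1: DB = ⌊$273,435 × 150%/8⌋ = $51,269; SL = ⌊$262,535/8⌋ = $32,816 → take DB $51,269. Book value $222,166.
Year 2: DB = ⌊$222,166 × 150%/8⌋ = $41,656; SL = ⌊$211,266/7⌋ = $30,180 → take DB $41,656. Book value $180,510.
Year 3: DB = ⌊$180,510 × 150%/8⌋ = $33,845; SL = ⌊$169,610/6⌋ = $28,268 → take DB $33,845. Book value $146,665.
Year 4: DB = ⌊$146,665 × 150%/8⌋ = $27,499; SL = ⌊$135,765/5⌋ = $27,153 → take DB $27,499. Book value $119,166.
Year 5: DB = ⌊$119,166 × 150%/8⌋ = $22,343; SL = ⌊$108,266/4⌋ = $27,066 → take SL $27,066. Book value $92,100.

$27,066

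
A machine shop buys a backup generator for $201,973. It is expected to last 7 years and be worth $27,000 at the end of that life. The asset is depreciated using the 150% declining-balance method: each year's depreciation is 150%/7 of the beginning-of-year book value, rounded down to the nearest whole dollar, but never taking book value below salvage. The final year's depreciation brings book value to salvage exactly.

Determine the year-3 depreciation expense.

Depreciable base = $201,973 − $27,000 = $174,973.
Year 1: ⌊$201,973 × 150%/7⌋ = $43,279. Book value $158,694.
Year 2: ⌊$158,694 × 150%/7⌋ = $34,005. Book value $124,689.
Year 3: ⌊$124,689 × 150%/7⌋ = $26,719. Book value $97,970.

$26,719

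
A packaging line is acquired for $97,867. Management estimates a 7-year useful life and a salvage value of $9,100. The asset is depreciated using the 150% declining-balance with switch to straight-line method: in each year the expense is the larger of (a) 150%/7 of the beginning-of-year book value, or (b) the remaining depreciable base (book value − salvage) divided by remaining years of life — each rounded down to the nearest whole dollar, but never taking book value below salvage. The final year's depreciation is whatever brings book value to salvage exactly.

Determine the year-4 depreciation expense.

Depreciable base = $97,867 − $9,100 = $88,767.
Year 1: DB = ⌊$97,867 × 150%/7⌋ = $20,971; SL = ⌊$88,767/7⌋ = $12,681 → take DB $20,971. Book value $76,896.
Year 2: DB = ⌊$76,896 × 150%/7⌋ = $16,477; SL = ⌊$67,796/6⌋ = $11,299 → take DB $16,477. Book value $60,419.
Year 3: DB = ⌊$60,419 × 150%/7⌋ = $12,946; SL = ⌊$51,319/5⌋ = $10,263 → take DB $12,946. Book value $47,473.
Year 4: DB = ⌊$47,473 × 150%/7⌋ = $10,172; SL = ⌊$38,373/4⌋ = $9,593 → take DB $10,172. Book value $37,301.

$10,172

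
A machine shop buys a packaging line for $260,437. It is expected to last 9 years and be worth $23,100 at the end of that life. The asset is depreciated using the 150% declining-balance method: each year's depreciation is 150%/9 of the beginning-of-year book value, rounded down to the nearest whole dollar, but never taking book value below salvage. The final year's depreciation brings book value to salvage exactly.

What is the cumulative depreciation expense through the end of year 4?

$134,839

Depreciable base = $260,437 − $23,100 = $237,337.
Year 1: ⌊$260,437 × 150%/9⌋ = $43,406. Book value $217,031.
Year 2: ⌊$217,031 × 150%/9⌋ = $36,171. Book value $180,860.
Year 3: ⌊$180,860 × 150%/9⌋ = $30,143. Book value $150,717.
Year 4: ⌊$150,717 × 150%/9⌋ = $25,119. Book value $125,598.
Accumulated through year 4 = $260,437 − $125,598 = $134,839.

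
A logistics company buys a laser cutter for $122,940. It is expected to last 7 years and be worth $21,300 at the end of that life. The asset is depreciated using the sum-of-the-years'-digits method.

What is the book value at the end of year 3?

Depreciable base = $122,940 − $21,300 = $101,640.
Sum of the years' digits = 7+6+5+4+3+2+1 = 28.
Year 1: $101,640 × 7/28 = $25,410. Book value $97,530.
Year 2: $101,640 × 6/28 = $21,780. Book value $75,750.
Year 3: $101,640 × 5/28 = $18,150. Book value $57,600.

$57,600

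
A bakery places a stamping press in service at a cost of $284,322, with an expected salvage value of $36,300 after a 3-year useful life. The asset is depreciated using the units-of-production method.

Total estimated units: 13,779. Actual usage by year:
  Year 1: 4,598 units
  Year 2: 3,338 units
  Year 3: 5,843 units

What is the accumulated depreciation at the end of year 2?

$142,848

Depreciable base = $284,322 − $36,300 = $248,022.
Rate = $248,022 / 13,779 units = $18 per unit.
Year 1: 4,598 × $18 = $82,764. Book value $201,558.
Year 2: 3,338 × $18 = $60,084. Book value $141,474.
Accumulated through year 2 = $284,322 − $141,474 = $142,848.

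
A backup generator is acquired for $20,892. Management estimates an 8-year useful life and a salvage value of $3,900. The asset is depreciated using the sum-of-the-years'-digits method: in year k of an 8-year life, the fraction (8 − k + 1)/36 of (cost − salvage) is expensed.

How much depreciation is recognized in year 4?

Depreciable base = $20,892 − $3,900 = $16,992.
Sum of the years' digits = 8+7+6+5+4+3+2+1 = 36.
Year 1: $16,992 × 8/36 = $3,776. Book value $17,116.
Year 2: $16,992 × 7/36 = $3,304. Book value $13,812.
Year 3: $16,992 × 6/36 = $2,832. Book value $10,980.
Year 4: $16,992 × 5/36 = $2,360. Book value $8,620.

$2,360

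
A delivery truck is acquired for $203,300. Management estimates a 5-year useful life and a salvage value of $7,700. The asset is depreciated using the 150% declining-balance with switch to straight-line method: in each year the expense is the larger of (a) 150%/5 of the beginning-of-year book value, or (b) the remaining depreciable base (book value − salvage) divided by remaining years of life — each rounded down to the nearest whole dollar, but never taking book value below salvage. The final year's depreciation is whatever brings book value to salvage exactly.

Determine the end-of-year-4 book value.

Depreciable base = $203,300 − $7,700 = $195,600.
Year 1: DB = ⌊$203,300 × 150%/5⌋ = $60,990; SL = ⌊$195,600/5⌋ = $39,120 → take DB $60,990. Book value $142,310.
Year 2: DB = ⌊$142,310 × 150%/5⌋ = $42,693; SL = ⌊$134,610/4⌋ = $33,652 → take DB $42,693. Book value $99,617.
Year 3: DB = ⌊$99,617 × 150%/5⌋ = $29,885; SL = ⌊$91,917/3⌋ = $30,639 → take SL $30,639. Book value $68,978.
Year 4: DB = ⌊$68,978 × 150%/5⌋ = $20,693; SL = ⌊$61,278/2⌋ = $30,639 → take SL $30,639. Book value $38,339.

$38,339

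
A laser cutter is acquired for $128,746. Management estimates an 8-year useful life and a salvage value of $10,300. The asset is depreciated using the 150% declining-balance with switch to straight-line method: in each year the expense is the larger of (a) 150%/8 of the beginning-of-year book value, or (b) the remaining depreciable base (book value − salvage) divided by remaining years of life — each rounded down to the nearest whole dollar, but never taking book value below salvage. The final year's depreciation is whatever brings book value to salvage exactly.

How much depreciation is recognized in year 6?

$11,452

Depreciable base = $128,746 − $10,300 = $118,446.
Year 1: DB = ⌊$128,746 × 150%/8⌋ = $24,139; SL = ⌊$118,446/8⌋ = $14,805 → take DB $24,139. Book value $104,607.
Year 2: DB = ⌊$104,607 × 150%/8⌋ = $19,613; SL = ⌊$94,307/7⌋ = $13,472 → take DB $19,613. Book value $84,994.
Year 3: DB = ⌊$84,994 × 150%/8⌋ = $15,936; SL = ⌊$74,694/6⌋ = $12,449 → take DB $15,936. Book value $69,058.
Year 4: DB = ⌊$69,058 × 150%/8⌋ = $12,948; SL = ⌊$58,758/5⌋ = $11,751 → take DB $12,948. Book value $56,110.
Year 5: DB = ⌊$56,110 × 150%/8⌋ = $10,520; SL = ⌊$45,810/4⌋ = $11,452 → take SL $11,452. Book value $44,658.
Year 6: DB = ⌊$44,658 × 150%/8⌋ = $8,373; SL = ⌊$34,358/3⌋ = $11,452 → take SL $11,452. Book value $33,206.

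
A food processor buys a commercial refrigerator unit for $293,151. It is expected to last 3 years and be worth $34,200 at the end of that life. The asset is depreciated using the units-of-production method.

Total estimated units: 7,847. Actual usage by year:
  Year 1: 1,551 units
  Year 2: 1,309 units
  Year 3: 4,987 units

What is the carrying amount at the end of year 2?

Depreciable base = $293,151 − $34,200 = $258,951.
Rate = $258,951 / 7,847 units = $33 per unit.
Year 1: 1,551 × $33 = $51,183. Book value $241,968.
Year 2: 1,309 × $33 = $43,197. Book value $198,771.

$198,771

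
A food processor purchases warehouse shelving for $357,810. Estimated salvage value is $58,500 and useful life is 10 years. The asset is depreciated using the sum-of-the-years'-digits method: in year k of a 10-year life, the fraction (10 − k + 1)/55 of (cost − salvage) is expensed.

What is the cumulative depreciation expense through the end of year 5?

$217,680

Depreciable base = $357,810 − $58,500 = $299,310.
Sum of the years' digits = 10+9+8+7+6+5+4+3+2+1 = 55.
Year 1: $299,310 × 10/55 = $54,420. Book value $303,390.
Year 2: $299,310 × 9/55 = $48,978. Book value $254,412.
Year 3: $299,310 × 8/55 = $43,536. Book value $210,876.
Year 4: $299,310 × 7/55 = $38,094. Book value $172,782.
Year 5: $299,310 × 6/55 = $32,652. Book value $140,130.
Accumulated through year 5 = $357,810 − $140,130 = $217,680.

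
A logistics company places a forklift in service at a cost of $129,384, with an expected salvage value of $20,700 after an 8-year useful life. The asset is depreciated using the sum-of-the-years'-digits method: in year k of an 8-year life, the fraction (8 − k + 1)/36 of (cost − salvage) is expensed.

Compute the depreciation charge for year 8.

$3,019

Depreciable base = $129,384 − $20,700 = $108,684.
Sum of the years' digits = 8+7+6+5+4+3+2+1 = 36.
Year 1: $108,684 × 8/36 = $24,152. Book value $105,232.
Year 2: $108,684 × 7/36 = $21,133. Book value $84,099.
Year 3: $108,684 × 6/36 = $18,114. Book value $65,985.
Year 4: $108,684 × 5/36 = $15,095. Book value $50,890.
Year 5: $108,684 × 4/36 = $12,076. Book value $38,814.
Year 6: $108,684 × 3/36 = $9,057. Book value $29,757.
Year 7: $108,684 × 2/36 = $6,038. Book value $23,719.
Year 8: $108,684 × 1/36 = $3,019. Book value $20,700.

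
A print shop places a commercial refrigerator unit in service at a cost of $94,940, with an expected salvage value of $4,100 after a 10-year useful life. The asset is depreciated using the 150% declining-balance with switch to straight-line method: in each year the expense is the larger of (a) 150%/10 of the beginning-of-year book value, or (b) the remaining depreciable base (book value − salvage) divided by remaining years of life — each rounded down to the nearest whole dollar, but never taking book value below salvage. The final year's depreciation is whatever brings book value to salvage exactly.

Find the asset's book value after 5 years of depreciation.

Depreciable base = $94,940 − $4,100 = $90,840.
Year 1: DB = ⌊$94,940 × 150%/10⌋ = $14,241; SL = ⌊$90,840/10⌋ = $9,084 → take DB $14,241. Book value $80,699.
Year 2: DB = ⌊$80,699 × 150%/10⌋ = $12,104; SL = ⌊$76,599/9⌋ = $8,511 → take DB $12,104. Book value $68,595.
Year 3: DB = ⌊$68,595 × 150%/10⌋ = $10,289; SL = ⌊$64,495/8⌋ = $8,061 → take DB $10,289. Book value $58,306.
Year 4: DB = ⌊$58,306 × 150%/10⌋ = $8,745; SL = ⌊$54,206/7⌋ = $7,743 → take DB $8,745. Book value $49,561.
Year 5: DB = ⌊$49,561 × 150%/10⌋ = $7,434; SL = ⌊$45,461/6⌋ = $7,576 → take SL $7,576. Book value $41,985.

$41,985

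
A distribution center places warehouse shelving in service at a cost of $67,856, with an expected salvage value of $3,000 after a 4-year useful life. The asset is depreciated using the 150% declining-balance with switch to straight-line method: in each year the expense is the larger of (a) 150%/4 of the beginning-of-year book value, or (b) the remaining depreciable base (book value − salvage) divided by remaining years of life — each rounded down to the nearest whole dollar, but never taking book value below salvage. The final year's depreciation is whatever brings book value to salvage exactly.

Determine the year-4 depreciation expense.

$11,754

Depreciable base = $67,856 − $3,000 = $64,856.
Year 1: DB = ⌊$67,856 × 150%/4⌋ = $25,446; SL = ⌊$64,856/4⌋ = $16,214 → take DB $25,446. Book value $42,410.
Year 2: DB = ⌊$42,410 × 150%/4⌋ = $15,903; SL = ⌊$39,410/3⌋ = $13,136 → take DB $15,903. Book value $26,507.
Year 3: DB = ⌊$26,507 × 150%/4⌋ = $9,940; SL = ⌊$23,507/2⌋ = $11,753 → take SL $11,753. Book value $14,754.
Year 4 (final): $14,754 − $3,000 = $11,754. Book value $3,000.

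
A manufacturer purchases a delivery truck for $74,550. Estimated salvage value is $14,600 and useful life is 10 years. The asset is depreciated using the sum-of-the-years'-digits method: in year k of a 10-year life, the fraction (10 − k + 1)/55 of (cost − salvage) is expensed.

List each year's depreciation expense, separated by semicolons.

Depreciable base = $74,550 − $14,600 = $59,950.
Sum of the years' digits = 10+9+8+7+6+5+4+3+2+1 = 55.
Year 1: $59,950 × 10/55 = $10,900. Book value $63,650.
Year 2: $59,950 × 9/55 = $9,810. Book value $53,840.
Year 3: $59,950 × 8/55 = $8,720. Book value $45,120.
Year 4: $59,950 × 7/55 = $7,630. Book value $37,490.
Year 5: $59,950 × 6/55 = $6,540. Book value $30,950.
Year 6: $59,950 × 5/55 = $5,450. Book value $25,500.
Year 7: $59,950 × 4/55 = $4,360. Book value $21,140.
Year 8: $59,950 × 3/55 = $3,270. Book value $17,870.
Year 9: $59,950 × 2/55 = $2,180. Book value $15,690.
Year 10: $59,950 × 1/55 = $1,090. Book value $14,600.

$10,900; $9,810; $8,720; $7,630; $6,540; $5,450; $4,360; $3,270; $2,180; $1,090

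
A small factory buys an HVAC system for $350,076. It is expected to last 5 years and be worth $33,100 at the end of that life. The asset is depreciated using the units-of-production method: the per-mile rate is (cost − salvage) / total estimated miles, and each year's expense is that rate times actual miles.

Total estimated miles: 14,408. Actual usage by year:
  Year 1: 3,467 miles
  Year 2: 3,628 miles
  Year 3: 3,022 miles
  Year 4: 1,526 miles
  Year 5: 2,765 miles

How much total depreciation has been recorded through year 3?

$222,574

Depreciable base = $350,076 − $33,100 = $316,976.
Rate = $316,976 / 14,408 miles = $22 per mile.
Year 1: 3,467 × $22 = $76,274. Book value $273,802.
Year 2: 3,628 × $22 = $79,816. Book value $193,986.
Year 3: 3,022 × $22 = $66,484. Book value $127,502.
Accumulated through year 3 = $350,076 − $127,502 = $222,574.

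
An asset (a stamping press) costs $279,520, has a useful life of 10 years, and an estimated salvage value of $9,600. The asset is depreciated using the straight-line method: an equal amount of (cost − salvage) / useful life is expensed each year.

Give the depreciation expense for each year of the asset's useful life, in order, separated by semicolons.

Depreciable base = $279,520 − $9,600 = $269,920.
Annual expense = $269,920 / 10 = $26,992.
End of year 1: book value $252,528.
End of year 2: book value $225,536.
End of year 3: book value $198,544.
End of year 4: book value $171,552.
End of year 5: book value $144,560.
End of year 6: book value $117,568.
End of year 7: book value $90,576.
End of year 8: book value $63,584.
End of year 9: book value $36,592.
End of year 10: book value $9,600.

$26,992; $26,992; $26,992; $26,992; $26,992; $26,992; $26,992; $26,992; $26,992; $26,992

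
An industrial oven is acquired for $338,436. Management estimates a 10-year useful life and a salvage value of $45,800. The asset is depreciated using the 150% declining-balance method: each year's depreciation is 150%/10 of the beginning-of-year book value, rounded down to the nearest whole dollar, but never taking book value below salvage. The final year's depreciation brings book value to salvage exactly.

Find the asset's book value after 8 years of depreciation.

Depreciable base = $338,436 − $45,800 = $292,636.
Year 1: ⌊$338,436 × 150%/10⌋ = $50,765. Book value $287,671.
Year 2: ⌊$287,671 × 150%/10⌋ = $43,150. Book value $244,521.
Year 3: ⌊$244,521 × 150%/10⌋ = $36,678. Book value $207,843.
Year 4: ⌊$207,843 × 150%/10⌋ = $31,176. Book value $176,667.
Year 5: ⌊$176,667 × 150%/10⌋ = $26,500. Book value $150,167.
Year 6: ⌊$150,167 × 150%/10⌋ = $22,525. Book value $127,642.
Year 7: ⌊$127,642 × 150%/10⌋ = $19,146. Book value $108,496.
Year 8: ⌊$108,496 × 150%/10⌋ = $16,274. Book value $92,222.

$92,222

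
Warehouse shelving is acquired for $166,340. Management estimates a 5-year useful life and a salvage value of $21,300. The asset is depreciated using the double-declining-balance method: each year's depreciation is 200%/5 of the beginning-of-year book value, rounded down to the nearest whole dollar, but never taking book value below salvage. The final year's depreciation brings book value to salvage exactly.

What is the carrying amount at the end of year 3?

$35,930

Depreciable base = $166,340 − $21,300 = $145,040.
Year 1: ⌊$166,340 × 200%/5⌋ = $66,536. Book value $99,804.
Year 2: ⌊$99,804 × 200%/5⌋ = $39,921. Book value $59,883.
Year 3: ⌊$59,883 × 200%/5⌋ = $23,953. Book value $35,930.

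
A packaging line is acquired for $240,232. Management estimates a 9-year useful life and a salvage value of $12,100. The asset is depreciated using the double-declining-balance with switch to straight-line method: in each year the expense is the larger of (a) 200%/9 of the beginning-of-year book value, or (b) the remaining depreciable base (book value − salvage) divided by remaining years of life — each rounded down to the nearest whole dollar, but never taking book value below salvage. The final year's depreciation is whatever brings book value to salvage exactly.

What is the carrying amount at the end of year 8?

$25,795

Depreciable base = $240,232 − $12,100 = $228,132.
Year 1: DB = ⌊$240,232 × 200%/9⌋ = $53,384; SL = ⌊$228,132/9⌋ = $25,348 → take DB $53,384. Book value $186,848.
Year 2: DB = ⌊$186,848 × 200%/9⌋ = $41,521; SL = ⌊$174,748/8⌋ = $21,843 → take DB $41,521. Book value $145,327.
Year 3: DB = ⌊$145,327 × 200%/9⌋ = $32,294; SL = ⌊$133,227/7⌋ = $19,032 → take DB $32,294. Book value $113,033.
Year 4: DB = ⌊$113,033 × 200%/9⌋ = $25,118; SL = ⌊$100,933/6⌋ = $16,822 → take DB $25,118. Book value $87,915.
Year 5: DB = ⌊$87,915 × 200%/9⌋ = $19,536; SL = ⌊$75,815/5⌋ = $15,163 → take DB $19,536. Book value $68,379.
Year 6: DB = ⌊$68,379 × 200%/9⌋ = $15,195; SL = ⌊$56,279/4⌋ = $14,069 → take DB $15,195. Book value $53,184.
Year 7: DB = ⌊$53,184 × 200%/9⌋ = $11,818; SL = ⌊$41,084/3⌋ = $13,694 → take SL $13,694. Book value $39,490.
Year 8: DB = ⌊$39,490 × 200%/9⌋ = $8,775; SL = ⌊$27,390/2⌋ = $13,695 → take SL $13,695. Book value $25,795.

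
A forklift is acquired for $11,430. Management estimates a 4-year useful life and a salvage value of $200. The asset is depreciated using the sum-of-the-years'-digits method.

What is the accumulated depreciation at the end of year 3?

$10,107

Depreciable base = $11,430 − $200 = $11,230.
Sum of the years' digits = 4+3+2+1 = 10.
Year 1: $11,230 × 4/10 = $4,492. Book value $6,938.
Year 2: $11,230 × 3/10 = $3,369. Book value $3,569.
Year 3: $11,230 × 2/10 = $2,246. Book value $1,323.
Accumulated through year 3 = $11,430 − $1,323 = $10,107.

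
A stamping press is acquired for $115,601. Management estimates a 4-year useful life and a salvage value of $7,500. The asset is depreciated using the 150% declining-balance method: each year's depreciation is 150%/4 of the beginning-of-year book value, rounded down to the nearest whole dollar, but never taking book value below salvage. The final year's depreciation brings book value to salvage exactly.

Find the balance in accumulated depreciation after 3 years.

Depreciable base = $115,601 − $7,500 = $108,101.
Year 1: ⌊$115,601 × 150%/4⌋ = $43,350. Book value $72,251.
Year 2: ⌊$72,251 × 150%/4⌋ = $27,094. Book value $45,157.
Year 3: ⌊$45,157 × 150%/4⌋ = $16,933. Book value $28,224.
Accumulated through year 3 = $115,601 − $28,224 = $87,377.

$87,377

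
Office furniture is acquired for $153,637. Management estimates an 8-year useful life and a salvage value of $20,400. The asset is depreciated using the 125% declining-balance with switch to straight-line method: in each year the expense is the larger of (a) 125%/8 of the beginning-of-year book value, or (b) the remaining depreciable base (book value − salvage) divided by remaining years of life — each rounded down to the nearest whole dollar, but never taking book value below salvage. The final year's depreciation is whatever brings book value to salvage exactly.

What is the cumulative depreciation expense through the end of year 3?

$61,350

Depreciable base = $153,637 − $20,400 = $133,237.
Year 1: DB = ⌊$153,637 × 125%/8⌋ = $24,005; SL = ⌊$133,237/8⌋ = $16,654 → take DB $24,005. Book value $129,632.
Year 2: DB = ⌊$129,632 × 125%/8⌋ = $20,255; SL = ⌊$109,232/7⌋ = $15,604 → take DB $20,255. Book value $109,377.
Year 3: DB = ⌊$109,377 × 125%/8⌋ = $17,090; SL = ⌊$88,977/6⌋ = $14,829 → take DB $17,090. Book value $92,287.
Accumulated through year 3 = $153,637 − $92,287 = $61,350.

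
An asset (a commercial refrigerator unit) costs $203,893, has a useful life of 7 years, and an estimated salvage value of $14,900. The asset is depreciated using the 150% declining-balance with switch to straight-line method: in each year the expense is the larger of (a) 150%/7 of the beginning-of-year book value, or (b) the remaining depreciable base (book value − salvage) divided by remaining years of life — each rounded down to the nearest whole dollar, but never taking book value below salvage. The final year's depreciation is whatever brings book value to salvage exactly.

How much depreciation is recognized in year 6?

$20,936

Depreciable base = $203,893 − $14,900 = $188,993.
Year 1: DB = ⌊$203,893 × 150%/7⌋ = $43,691; SL = ⌊$188,993/7⌋ = $26,999 → take DB $43,691. Book value $160,202.
Year 2: DB = ⌊$160,202 × 150%/7⌋ = $34,329; SL = ⌊$145,302/6⌋ = $24,217 → take DB $34,329. Book value $125,873.
Year 3: DB = ⌊$125,873 × 150%/7⌋ = $26,972; SL = ⌊$110,973/5⌋ = $22,194 → take DB $26,972. Book value $98,901.
Year 4: DB = ⌊$98,901 × 150%/7⌋ = $21,193; SL = ⌊$84,001/4⌋ = $21,000 → take DB $21,193. Book value $77,708.
Year 5: DB = ⌊$77,708 × 150%/7⌋ = $16,651; SL = ⌊$62,808/3⌋ = $20,936 → take SL $20,936. Book value $56,772.
Year 6: DB = ⌊$56,772 × 150%/7⌋ = $12,165; SL = ⌊$41,872/2⌋ = $20,936 → take SL $20,936. Book value $35,836.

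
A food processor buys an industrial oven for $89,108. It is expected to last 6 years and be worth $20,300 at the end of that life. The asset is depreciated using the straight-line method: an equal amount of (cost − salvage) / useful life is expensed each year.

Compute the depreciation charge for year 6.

$11,468

Depreciable base = $89,108 − $20,300 = $68,808.
Annual expense = $68,808 / 6 = $11,468.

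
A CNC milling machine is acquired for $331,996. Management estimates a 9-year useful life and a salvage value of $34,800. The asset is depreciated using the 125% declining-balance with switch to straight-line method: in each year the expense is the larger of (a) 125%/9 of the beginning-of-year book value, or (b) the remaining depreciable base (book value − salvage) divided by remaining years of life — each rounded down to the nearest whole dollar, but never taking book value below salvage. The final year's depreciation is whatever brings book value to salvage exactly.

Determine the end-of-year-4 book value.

$182,458

Depreciable base = $331,996 − $34,800 = $297,196.
Year 1: DB = ⌊$331,996 × 125%/9⌋ = $46,110; SL = ⌊$297,196/9⌋ = $33,021 → take DB $46,110. Book value $285,886.
Year 2: DB = ⌊$285,886 × 125%/9⌋ = $39,706; SL = ⌊$251,086/8⌋ = $31,385 → take DB $39,706. Book value $246,180.
Year 3: DB = ⌊$246,180 × 125%/9⌋ = $34,191; SL = ⌊$211,380/7⌋ = $30,197 → take DB $34,191. Book value $211,989.
Year 4: DB = ⌊$211,989 × 125%/9⌋ = $29,442; SL = ⌊$177,189/6⌋ = $29,531 → take SL $29,531. Book value $182,458.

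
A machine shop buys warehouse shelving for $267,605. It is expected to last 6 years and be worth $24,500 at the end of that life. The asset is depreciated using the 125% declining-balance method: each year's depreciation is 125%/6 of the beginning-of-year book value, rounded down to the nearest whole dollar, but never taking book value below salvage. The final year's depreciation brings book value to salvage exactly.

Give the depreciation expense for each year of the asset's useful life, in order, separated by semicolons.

Depreciable base = $267,605 − $24,500 = $243,105.
Year 1: ⌊$267,605 × 125%/6⌋ = $55,751. Book value $211,854.
Year 2: ⌊$211,854 × 125%/6⌋ = $44,136. Book value $167,718.
Year 3: ⌊$167,718 × 125%/6⌋ = $34,941. Book value $132,777.
Year 4: ⌊$132,777 × 125%/6⌋ = $27,661. Book value $105,116.
Year 5: ⌊$105,116 × 125%/6⌋ = $21,899. Book value $83,217.
Year 6 (final): $83,217 − $24,500 = $58,717. Book value $24,500.

$55,751; $44,136; $34,941; $27,661; $21,899; $58,717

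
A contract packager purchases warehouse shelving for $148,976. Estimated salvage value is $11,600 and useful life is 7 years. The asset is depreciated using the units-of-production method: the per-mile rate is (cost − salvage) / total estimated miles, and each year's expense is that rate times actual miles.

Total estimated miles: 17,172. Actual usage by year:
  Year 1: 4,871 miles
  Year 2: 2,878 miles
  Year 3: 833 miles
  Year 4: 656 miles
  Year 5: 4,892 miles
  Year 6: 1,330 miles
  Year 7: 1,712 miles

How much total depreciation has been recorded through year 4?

Depreciable base = $148,976 − $11,600 = $137,376.
Rate = $137,376 / 17,172 miles = $8 per mile.
Year 1: 4,871 × $8 = $38,968. Book value $110,008.
Year 2: 2,878 × $8 = $23,024. Book value $86,984.
Year 3: 833 × $8 = $6,664. Book value $80,320.
Year 4: 656 × $8 = $5,248. Book value $75,072.
Accumulated through year 4 = $148,976 − $75,072 = $73,904.

$73,904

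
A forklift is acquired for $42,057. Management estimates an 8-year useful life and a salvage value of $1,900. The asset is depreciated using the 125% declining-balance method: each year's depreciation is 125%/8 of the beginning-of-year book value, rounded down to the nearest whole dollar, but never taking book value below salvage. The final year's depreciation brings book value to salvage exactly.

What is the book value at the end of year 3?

Depreciable base = $42,057 − $1,900 = $40,157.
Year 1: ⌊$42,057 × 125%/8⌋ = $6,571. Book value $35,486.
Year 2: ⌊$35,486 × 125%/8⌋ = $5,544. Book value $29,942.
Year 3: ⌊$29,942 × 125%/8⌋ = $4,678. Book value $25,264.

$25,264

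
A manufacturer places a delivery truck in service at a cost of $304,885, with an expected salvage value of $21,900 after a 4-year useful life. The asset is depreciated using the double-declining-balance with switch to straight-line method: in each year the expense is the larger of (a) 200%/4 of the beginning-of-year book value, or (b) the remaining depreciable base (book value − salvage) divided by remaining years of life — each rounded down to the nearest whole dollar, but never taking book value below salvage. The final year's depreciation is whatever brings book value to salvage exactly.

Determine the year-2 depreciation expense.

$76,221

Depreciable base = $304,885 − $21,900 = $282,985.
Year 1: DB = ⌊$304,885 × 200%/4⌋ = $152,442; SL = ⌊$282,985/4⌋ = $70,746 → take DB $152,442. Book value $152,443.
Year 2: DB = ⌊$152,443 × 200%/4⌋ = $76,221; SL = ⌊$130,543/3⌋ = $43,514 → take DB $76,221. Book value $76,222.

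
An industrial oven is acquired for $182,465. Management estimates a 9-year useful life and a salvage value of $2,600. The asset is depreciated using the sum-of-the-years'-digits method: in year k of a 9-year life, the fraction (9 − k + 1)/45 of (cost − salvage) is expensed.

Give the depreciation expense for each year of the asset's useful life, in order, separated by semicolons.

Depreciable base = $182,465 − $2,600 = $179,865.
Sum of the years' digits = 9+8+7+6+5+4+3+2+1 = 45.
Year 1: $179,865 × 9/45 = $35,973. Book value $146,492.
Year 2: $179,865 × 8/45 = $31,976. Book value $114,516.
Year 3: $179,865 × 7/45 = $27,979. Book value $86,537.
Year 4: $179,865 × 6/45 = $23,982. Book value $62,555.
Year 5: $179,865 × 5/45 = $19,985. Book value $42,570.
Year 6: $179,865 × 4/45 = $15,988. Book value $26,582.
Year 7: $179,865 × 3/45 = $11,991. Book value $14,591.
Year 8: $179,865 × 2/45 = $7,994. Book value $6,597.
Year 9: $179,865 × 1/45 = $3,997. Book value $2,600.

$35,973; $31,976; $27,979; $23,982; $19,985; $15,988; $11,991; $7,994; $3,997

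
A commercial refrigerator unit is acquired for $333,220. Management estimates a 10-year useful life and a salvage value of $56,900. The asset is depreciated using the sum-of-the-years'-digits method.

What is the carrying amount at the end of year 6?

Depreciable base = $333,220 − $56,900 = $276,320.
Sum of the years' digits = 10+9+8+7+6+5+4+3+2+1 = 55.
Year 1: $276,320 × 10/55 = $50,240. Book value $282,980.
Year 2: $276,320 × 9/55 = $45,216. Book value $237,764.
Year 3: $276,320 × 8/55 = $40,192. Book value $197,572.
Year 4: $276,320 × 7/55 = $35,168. Book value $162,404.
Year 5: $276,320 × 6/55 = $30,144. Book value $132,260.
Year 6: $276,320 × 5/55 = $25,120. Book value $107,140.

$107,140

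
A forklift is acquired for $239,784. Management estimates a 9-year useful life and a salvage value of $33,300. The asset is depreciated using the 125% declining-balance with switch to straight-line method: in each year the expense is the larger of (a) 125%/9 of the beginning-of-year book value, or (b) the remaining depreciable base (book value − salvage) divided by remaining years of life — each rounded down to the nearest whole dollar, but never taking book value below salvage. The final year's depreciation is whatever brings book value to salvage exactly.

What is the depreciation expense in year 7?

$19,709

Depreciable base = $239,784 − $33,300 = $206,484.
Year 1: DB = ⌊$239,784 × 125%/9⌋ = $33,303; SL = ⌊$206,484/9⌋ = $22,942 → take DB $33,303. Book value $206,481.
Year 2: DB = ⌊$206,481 × 125%/9⌋ = $28,677; SL = ⌊$173,181/8⌋ = $21,647 → take DB $28,677. Book value $177,804.
Year 3: DB = ⌊$177,804 × 125%/9⌋ = $24,695; SL = ⌊$144,504/7⌋ = $20,643 → take DB $24,695. Book value $153,109.
Year 4: DB = ⌊$153,109 × 125%/9⌋ = $21,265; SL = ⌊$119,809/6⌋ = $19,968 → take DB $21,265. Book value $131,844.
Year 5: DB = ⌊$131,844 × 125%/9⌋ = $18,311; SL = ⌊$98,544/5⌋ = $19,708 → take SL $19,708. Book value $112,136.
Year 6: DB = ⌊$112,136 × 125%/9⌋ = $15,574; SL = ⌊$78,836/4⌋ = $19,709 → take SL $19,709. Book value $92,427.
Year 7: DB = ⌊$92,427 × 125%/9⌋ = $12,837; SL = ⌊$59,127/3⌋ = $19,709 → take SL $19,709. Book value $72,718.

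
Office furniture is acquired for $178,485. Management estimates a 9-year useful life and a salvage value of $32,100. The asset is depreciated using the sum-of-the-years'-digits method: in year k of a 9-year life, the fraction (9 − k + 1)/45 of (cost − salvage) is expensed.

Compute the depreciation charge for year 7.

Depreciable base = $178,485 − $32,100 = $146,385.
Sum of the years' digits = 9+8+7+6+5+4+3+2+1 = 45.
Year 1: $146,385 × 9/45 = $29,277. Book value $149,208.
Year 2: $146,385 × 8/45 = $26,024. Book value $123,184.
Year 3: $146,385 × 7/45 = $22,771. Book value $100,413.
Year 4: $146,385 × 6/45 = $19,518. Book value $80,895.
Year 5: $146,385 × 5/45 = $16,265. Book value $64,630.
Year 6: $146,385 × 4/45 = $13,012. Book value $51,618.
Year 7: $146,385 × 3/45 = $9,759. Book value $41,859.

$9,759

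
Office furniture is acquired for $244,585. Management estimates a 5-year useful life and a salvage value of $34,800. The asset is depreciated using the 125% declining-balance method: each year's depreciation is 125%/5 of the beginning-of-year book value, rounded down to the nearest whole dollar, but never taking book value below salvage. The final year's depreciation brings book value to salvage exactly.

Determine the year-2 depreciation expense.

$45,859

Depreciable base = $244,585 − $34,800 = $209,785.
Year 1: ⌊$244,585 × 125%/5⌋ = $61,146. Book value $183,439.
Year 2: ⌊$183,439 × 125%/5⌋ = $45,859. Book value $137,580.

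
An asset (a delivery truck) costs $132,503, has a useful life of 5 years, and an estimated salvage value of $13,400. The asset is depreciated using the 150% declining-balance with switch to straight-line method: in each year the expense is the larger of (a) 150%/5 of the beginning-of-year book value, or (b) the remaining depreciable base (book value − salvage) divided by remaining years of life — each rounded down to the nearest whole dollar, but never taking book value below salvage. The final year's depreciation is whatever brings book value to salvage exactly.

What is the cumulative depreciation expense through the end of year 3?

$87,053

Depreciable base = $132,503 − $13,400 = $119,103.
Year 1: DB = ⌊$132,503 × 150%/5⌋ = $39,750; SL = ⌊$119,103/5⌋ = $23,820 → take DB $39,750. Book value $92,753.
Year 2: DB = ⌊$92,753 × 150%/5⌋ = $27,825; SL = ⌊$79,353/4⌋ = $19,838 → take DB $27,825. Book value $64,928.
Year 3: DB = ⌊$64,928 × 150%/5⌋ = $19,478; SL = ⌊$51,528/3⌋ = $17,176 → take DB $19,478. Book value $45,450.
Accumulated through year 3 = $132,503 − $45,450 = $87,053.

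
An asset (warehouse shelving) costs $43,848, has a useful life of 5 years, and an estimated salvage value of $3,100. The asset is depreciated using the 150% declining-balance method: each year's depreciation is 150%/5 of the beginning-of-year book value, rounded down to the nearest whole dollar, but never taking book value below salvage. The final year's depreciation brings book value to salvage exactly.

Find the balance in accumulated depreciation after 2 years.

$22,362

Depreciable base = $43,848 − $3,100 = $40,748.
Year 1: ⌊$43,848 × 150%/5⌋ = $13,154. Book value $30,694.
Year 2: ⌊$30,694 × 150%/5⌋ = $9,208. Book value $21,486.
Accumulated through year 2 = $43,848 − $21,486 = $22,362.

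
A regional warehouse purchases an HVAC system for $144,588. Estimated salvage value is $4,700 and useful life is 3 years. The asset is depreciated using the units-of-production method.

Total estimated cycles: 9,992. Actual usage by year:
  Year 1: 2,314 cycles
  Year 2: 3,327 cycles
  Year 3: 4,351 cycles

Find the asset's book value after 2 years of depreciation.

$65,614

Depreciable base = $144,588 − $4,700 = $139,888.
Rate = $139,888 / 9,992 cycles = $14 per cycle.
Year 1: 2,314 × $14 = $32,396. Book value $112,192.
Year 2: 3,327 × $14 = $46,578. Book value $65,614.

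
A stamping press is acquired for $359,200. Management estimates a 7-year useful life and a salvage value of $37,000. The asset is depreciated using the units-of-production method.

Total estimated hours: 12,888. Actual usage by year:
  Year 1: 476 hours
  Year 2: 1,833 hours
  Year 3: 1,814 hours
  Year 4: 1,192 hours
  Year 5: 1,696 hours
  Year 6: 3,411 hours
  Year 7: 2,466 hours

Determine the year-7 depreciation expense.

$61,650

Depreciable base = $359,200 − $37,000 = $322,200.
Rate = $322,200 / 12,888 hours = $25 per hour.
Year 1: 476 × $25 = $11,900. Book value $347,300.
Year 2: 1,833 × $25 = $45,825. Book value $301,475.
Year 3: 1,814 × $25 = $45,350. Book value $256,125.
Year 4: 1,192 × $25 = $29,800. Book value $226,325.
Year 5: 1,696 × $25 = $42,400. Book value $183,925.
Year 6: 3,411 × $25 = $85,275. Book value $98,650.
Year 7: 2,466 × $25 = $61,650. Book value $37,000.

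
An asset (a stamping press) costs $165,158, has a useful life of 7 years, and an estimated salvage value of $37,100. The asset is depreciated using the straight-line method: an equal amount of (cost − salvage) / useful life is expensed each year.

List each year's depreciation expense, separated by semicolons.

Depreciable base = $165,158 − $37,100 = $128,058.
Annual expense = $128,058 / 7 = $18,294.
End of year 1: book value $146,864.
End of year 2: book value $128,570.
End of year 3: book value $110,276.
End of year 4: book value $91,982.
End of year 5: book value $73,688.
End of year 6: book value $55,394.
End of year 7: book value $37,100.

$18,294; $18,294; $18,294; $18,294; $18,294; $18,294; $18,294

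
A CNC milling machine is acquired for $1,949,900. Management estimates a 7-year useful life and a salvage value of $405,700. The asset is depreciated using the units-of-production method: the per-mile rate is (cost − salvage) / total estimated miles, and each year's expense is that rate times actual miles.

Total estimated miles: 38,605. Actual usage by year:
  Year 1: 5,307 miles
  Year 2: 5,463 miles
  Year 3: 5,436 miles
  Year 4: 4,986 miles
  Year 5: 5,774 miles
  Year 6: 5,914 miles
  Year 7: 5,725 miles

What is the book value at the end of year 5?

Depreciable base = $1,949,900 − $405,700 = $1,544,200.
Rate = $1,544,200 / 38,605 miles = $40 per mile.
Year 1: 5,307 × $40 = $212,280. Book value $1,737,620.
Year 2: 5,463 × $40 = $218,520. Book value $1,519,100.
Year 3: 5,436 × $40 = $217,440. Book value $1,301,660.
Year 4: 4,986 × $40 = $199,440. Book value $1,102,220.
Year 5: 5,774 × $40 = $230,960. Book value $871,260.

$871,260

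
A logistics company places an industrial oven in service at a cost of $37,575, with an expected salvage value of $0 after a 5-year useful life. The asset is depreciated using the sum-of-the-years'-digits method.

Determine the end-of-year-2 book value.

Depreciable base = $37,575 − $0 = $37,575.
Sum of the years' digits = 5+4+3+2+1 = 15.
Year 1: $37,575 × 5/15 = $12,525. Book value $25,050.
Year 2: $37,575 × 4/15 = $10,020. Book value $15,030.

$15,030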